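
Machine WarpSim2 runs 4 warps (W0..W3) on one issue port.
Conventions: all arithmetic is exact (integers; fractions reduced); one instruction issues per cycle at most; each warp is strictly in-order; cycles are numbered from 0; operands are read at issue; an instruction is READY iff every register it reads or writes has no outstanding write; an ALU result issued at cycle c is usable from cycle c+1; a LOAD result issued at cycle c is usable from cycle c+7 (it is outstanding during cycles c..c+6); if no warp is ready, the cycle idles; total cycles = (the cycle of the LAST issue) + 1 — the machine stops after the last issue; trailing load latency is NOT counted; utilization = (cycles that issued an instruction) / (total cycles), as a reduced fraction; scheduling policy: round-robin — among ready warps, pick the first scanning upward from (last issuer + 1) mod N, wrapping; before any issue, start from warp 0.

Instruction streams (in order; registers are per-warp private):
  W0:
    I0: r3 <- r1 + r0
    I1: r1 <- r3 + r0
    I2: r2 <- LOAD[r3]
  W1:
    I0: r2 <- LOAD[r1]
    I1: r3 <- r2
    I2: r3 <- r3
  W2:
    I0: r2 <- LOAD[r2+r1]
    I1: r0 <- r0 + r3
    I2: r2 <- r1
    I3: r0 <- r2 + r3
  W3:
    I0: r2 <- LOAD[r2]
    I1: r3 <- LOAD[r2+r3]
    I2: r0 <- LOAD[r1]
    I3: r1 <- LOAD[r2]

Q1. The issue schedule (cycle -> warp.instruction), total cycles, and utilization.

cycle 0: W0.I0
cycle 1: W1.I0
cycle 2: W2.I0
cycle 3: W3.I0
cycle 4: W0.I1
cycle 5: W2.I1
cycle 6: W0.I2
cycle 7: idle
cycle 8: W1.I1
cycle 9: W2.I2
cycle 10: W3.I1
cycle 11: W1.I2
cycle 12: W2.I3
cycle 13: W3.I2
cycle 14: W3.I3

Answer: 15 cycles, utilization 14/15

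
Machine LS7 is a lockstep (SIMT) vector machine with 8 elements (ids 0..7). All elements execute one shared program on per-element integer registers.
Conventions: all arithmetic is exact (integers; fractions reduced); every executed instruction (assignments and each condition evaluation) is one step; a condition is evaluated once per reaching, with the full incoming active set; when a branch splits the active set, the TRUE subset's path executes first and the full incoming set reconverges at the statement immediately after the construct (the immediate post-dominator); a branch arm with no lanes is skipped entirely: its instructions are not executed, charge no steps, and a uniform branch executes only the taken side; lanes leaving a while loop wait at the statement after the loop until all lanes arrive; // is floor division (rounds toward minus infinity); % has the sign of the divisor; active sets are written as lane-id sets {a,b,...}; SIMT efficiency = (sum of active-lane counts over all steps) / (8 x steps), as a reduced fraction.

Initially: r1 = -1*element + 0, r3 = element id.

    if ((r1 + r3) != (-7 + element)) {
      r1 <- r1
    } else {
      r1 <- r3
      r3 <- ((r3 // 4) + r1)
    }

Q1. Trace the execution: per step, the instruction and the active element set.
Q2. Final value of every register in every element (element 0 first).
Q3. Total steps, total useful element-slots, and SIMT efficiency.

step 0: eval ((r1 + r3) != (-7 + element)) {0,1,2,3,4,5,6,7}
step 1: r1 <- r1                     {0,1,2,3,4,5,6}
step 2: r1 <- r3                     {7}
step 3: r3 <- ((r3 // 4) + r1)       {7}

Answer: 4 steps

r1: 0,-1,-2,-3,-4,-5,-6,7
r3: 0,1,2,3,4,5,6,8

steps = 4; useful = 17; efficiency = 17/32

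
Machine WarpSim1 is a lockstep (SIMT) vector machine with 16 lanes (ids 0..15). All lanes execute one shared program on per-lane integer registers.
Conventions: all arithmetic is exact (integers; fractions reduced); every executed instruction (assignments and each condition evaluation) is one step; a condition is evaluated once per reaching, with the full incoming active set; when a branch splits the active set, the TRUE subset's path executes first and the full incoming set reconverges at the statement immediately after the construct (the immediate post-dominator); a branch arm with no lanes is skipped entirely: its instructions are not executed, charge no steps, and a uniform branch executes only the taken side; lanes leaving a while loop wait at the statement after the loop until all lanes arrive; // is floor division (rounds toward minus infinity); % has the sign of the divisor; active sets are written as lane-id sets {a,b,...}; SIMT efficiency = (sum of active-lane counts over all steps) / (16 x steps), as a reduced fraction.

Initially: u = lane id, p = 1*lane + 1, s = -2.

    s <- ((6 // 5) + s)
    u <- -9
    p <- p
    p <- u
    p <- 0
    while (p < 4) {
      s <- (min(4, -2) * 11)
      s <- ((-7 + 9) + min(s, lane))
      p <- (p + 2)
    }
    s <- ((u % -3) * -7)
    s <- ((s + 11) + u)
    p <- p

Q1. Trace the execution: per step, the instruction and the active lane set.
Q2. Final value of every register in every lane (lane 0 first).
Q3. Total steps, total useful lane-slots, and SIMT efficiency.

step 0: s <- ((6 // 5) + s)          {0,1,2,3,4,5,6,7,8,9,10,11,12,13,14,15}
step 1: u <- -9                      {0,1,2,3,4,5,6,7,8,9,10,11,12,13,14,15}
step 2: p <- p                       {0,1,2,3,4,5,6,7,8,9,10,11,12,13,14,15}
step 3: p <- u                       {0,1,2,3,4,5,6,7,8,9,10,11,12,13,14,15}
step 4: p <- 0                       {0,1,2,3,4,5,6,7,8,9,10,11,12,13,14,15}
step 5: eval (p < 4)                 {0,1,2,3,4,5,6,7,8,9,10,11,12,13,14,15}
step 6: s <- (min(4, -2) * 11)       {0,1,2,3,4,5,6,7,8,9,10,11,12,13,14,15}
step 7: s <- ((-7 + 9) + min(s, lane)) {0,1,2,3,4,5,6,7,8,9,10,11,12,13,14,15}
step 8: p <- (p + 2)                 {0,1,2,3,4,5,6,7,8,9,10,11,12,13,14,15}
step 9: eval (p < 4)                 {0,1,2,3,4,5,6,7,8,9,10,11,12,13,14,15}
step 10: s <- (min(4, -2) * 11)       {0,1,2,3,4,5,6,7,8,9,10,11,12,13,14,15}
step 11: s <- ((-7 + 9) + min(s, lane)) {0,1,2,3,4,5,6,7,8,9,10,11,12,13,14,15}
step 12: p <- (p + 2)                 {0,1,2,3,4,5,6,7,8,9,10,11,12,13,14,15}
step 13: eval (p < 4)                 {0,1,2,3,4,5,6,7,8,9,10,11,12,13,14,15}
step 14: s <- ((u % -3) * -7)         {0,1,2,3,4,5,6,7,8,9,10,11,12,13,14,15}
step 15: s <- ((s + 11) + u)          {0,1,2,3,4,5,6,7,8,9,10,11,12,13,14,15}
step 16: p <- p                       {0,1,2,3,4,5,6,7,8,9,10,11,12,13,14,15}

Answer: 17 steps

u: -9,-9,-9,-9,-9,-9,-9,-9,-9,-9,-9,-9,-9,-9,-9,-9
p: 4,4,4,4,4,4,4,4,4,4,4,4,4,4,4,4
s: 2,2,2,2,2,2,2,2,2,2,2,2,2,2,2,2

steps = 17; useful = 272; efficiency = 272/272 = 1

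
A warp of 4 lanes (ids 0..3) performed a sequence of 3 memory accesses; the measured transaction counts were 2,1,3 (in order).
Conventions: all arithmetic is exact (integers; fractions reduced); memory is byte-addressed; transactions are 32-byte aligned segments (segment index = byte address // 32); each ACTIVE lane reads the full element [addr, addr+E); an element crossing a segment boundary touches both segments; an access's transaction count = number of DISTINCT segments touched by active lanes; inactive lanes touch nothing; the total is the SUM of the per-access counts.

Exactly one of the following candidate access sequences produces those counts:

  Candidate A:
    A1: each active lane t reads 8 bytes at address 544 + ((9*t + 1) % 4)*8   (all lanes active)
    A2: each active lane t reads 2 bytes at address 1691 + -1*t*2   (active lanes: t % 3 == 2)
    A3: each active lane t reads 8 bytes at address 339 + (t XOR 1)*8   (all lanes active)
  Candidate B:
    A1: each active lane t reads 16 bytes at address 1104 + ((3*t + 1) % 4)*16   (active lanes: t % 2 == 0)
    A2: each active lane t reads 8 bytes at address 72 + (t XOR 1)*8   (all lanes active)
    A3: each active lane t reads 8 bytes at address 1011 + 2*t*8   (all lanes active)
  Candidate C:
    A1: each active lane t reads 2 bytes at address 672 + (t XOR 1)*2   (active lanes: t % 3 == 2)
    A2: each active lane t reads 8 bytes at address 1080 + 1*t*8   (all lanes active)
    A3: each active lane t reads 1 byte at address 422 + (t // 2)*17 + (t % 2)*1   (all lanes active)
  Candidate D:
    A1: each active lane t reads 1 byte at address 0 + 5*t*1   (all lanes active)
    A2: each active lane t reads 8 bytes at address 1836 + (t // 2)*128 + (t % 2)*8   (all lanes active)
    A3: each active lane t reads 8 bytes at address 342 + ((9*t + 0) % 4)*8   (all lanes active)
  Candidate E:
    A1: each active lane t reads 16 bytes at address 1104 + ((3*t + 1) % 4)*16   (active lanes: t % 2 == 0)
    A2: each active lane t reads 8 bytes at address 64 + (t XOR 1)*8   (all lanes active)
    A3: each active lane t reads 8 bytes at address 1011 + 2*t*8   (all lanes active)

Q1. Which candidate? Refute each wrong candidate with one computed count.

A: A1 gives 1 transaction, not 2
B: A2 gives 2 transactions, not 1
C: A1 gives 1 transaction, not 2
D: A1 gives 1 transaction, not 2
E: all counts match (2,1,3)

Answer: E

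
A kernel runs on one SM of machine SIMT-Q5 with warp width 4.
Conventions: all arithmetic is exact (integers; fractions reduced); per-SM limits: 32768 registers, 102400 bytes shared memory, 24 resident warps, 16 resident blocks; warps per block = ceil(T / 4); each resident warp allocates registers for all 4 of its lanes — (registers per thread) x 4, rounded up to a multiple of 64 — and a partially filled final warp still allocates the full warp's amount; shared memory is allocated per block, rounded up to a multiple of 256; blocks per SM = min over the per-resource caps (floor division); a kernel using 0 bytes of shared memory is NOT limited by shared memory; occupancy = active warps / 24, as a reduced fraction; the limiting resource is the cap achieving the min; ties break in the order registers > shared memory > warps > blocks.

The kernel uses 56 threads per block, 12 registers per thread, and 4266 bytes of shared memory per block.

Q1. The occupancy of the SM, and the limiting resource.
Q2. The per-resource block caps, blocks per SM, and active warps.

Answer: occupancy 7/12, limited by warps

registers: 36 blocks
shared memory: 23 blocks
warps: 1 block
blocks: 16 blocks

Answer: 1 block, 14 active warps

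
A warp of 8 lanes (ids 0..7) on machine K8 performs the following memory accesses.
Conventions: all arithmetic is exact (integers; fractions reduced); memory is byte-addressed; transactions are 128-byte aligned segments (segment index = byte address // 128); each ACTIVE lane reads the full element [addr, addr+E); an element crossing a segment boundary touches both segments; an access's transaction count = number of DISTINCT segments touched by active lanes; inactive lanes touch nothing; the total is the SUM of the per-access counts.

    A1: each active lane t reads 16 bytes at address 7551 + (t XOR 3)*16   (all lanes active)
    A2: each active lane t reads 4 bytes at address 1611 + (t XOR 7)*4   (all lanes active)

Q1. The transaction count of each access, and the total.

A1: 2 transactions
A2: 1 transaction

Answer: 2,1; total 3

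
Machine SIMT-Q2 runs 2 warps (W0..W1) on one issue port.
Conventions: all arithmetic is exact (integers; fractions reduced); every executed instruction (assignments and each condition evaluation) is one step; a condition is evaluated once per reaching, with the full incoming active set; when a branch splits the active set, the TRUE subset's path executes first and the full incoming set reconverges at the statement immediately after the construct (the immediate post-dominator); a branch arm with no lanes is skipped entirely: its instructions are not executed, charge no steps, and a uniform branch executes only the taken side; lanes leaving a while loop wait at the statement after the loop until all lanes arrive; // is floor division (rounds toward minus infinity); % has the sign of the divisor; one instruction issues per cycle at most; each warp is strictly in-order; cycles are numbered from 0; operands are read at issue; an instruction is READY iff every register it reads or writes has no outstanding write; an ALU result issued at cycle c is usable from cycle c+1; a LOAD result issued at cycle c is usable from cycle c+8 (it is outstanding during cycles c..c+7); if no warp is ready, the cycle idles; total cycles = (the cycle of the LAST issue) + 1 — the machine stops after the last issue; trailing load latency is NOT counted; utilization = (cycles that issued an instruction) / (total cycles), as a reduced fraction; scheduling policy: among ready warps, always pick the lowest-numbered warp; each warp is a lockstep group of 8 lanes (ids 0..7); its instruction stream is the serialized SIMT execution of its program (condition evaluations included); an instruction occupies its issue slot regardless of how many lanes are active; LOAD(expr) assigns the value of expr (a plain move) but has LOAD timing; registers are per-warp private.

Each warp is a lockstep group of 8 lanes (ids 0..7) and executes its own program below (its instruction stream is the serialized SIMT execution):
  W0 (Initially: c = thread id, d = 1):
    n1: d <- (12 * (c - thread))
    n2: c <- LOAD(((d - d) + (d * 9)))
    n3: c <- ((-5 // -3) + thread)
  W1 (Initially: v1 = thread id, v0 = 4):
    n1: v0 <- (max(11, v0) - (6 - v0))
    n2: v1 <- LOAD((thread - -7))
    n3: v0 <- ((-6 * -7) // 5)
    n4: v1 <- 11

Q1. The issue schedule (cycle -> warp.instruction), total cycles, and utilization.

cycle 0: W0.I0
cycle 1: W0.I1
cycle 2: W1.I0
cycle 3: W1.I1
cycle 4: W1.I2
cycle 5: idle
cycle 6: idle
cycle 7: idle
cycle 8: idle
cycle 9: W0.I2
cycle 10: idle
cycle 11: W1.I3

Answer: 12 cycles, utilization 7/12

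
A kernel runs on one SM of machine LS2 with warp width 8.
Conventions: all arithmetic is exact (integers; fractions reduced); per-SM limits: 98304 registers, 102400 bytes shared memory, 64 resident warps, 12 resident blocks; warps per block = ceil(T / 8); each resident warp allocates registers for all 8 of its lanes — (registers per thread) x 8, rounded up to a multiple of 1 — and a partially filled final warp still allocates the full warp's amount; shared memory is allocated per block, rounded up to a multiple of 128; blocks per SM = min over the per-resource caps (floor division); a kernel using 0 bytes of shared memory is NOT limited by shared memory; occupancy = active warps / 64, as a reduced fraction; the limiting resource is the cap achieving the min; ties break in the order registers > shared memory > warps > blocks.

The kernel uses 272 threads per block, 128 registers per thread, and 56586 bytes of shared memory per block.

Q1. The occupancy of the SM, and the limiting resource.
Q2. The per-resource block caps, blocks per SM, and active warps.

Answer: occupancy 17/32, limited by shared memory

registers: 2 blocks
shared memory: 1 block
warps: 1 block
blocks: 12 blocks

Answer: 1 block, 34 active warps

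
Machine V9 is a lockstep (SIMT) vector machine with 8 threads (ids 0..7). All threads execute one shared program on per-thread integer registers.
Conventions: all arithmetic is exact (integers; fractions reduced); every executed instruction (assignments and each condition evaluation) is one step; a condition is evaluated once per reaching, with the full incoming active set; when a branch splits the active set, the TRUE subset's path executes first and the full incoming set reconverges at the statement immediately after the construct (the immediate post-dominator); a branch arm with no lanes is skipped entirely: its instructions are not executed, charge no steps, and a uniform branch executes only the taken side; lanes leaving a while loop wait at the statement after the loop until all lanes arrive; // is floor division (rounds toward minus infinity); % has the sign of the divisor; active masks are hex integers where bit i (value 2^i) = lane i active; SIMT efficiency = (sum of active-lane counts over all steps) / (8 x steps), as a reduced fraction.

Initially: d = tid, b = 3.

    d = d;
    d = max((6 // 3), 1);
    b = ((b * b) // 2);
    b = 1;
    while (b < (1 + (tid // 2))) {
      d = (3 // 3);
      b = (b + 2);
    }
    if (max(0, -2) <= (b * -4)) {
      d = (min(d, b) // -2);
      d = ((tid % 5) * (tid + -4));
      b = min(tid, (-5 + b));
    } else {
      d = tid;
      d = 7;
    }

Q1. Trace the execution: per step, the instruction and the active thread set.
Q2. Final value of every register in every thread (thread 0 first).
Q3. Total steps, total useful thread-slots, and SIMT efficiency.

step 0: d <- d                       0xff
step 1: d <- max((6 // 3), 1)        0xff
step 2: b <- ((b * b) // 2)          0xff
step 3: b <- 1                       0xff
step 4: eval (b < (1 + (tid // 2)))  0xff
step 5: d <- (3 // 3)                0xfc
step 6: b <- (b + 2)                 0xfc
step 7: eval (b < (1 + (tid // 2)))  0xfc
step 8: d <- (3 // 3)                0xc0
step 9: b <- (b + 2)                 0xc0
step 10: eval (b < (1 + (tid // 2)))  0xc0
step 11: eval (max(0, -2) <= (b * -4)) 0xff
step 12: d <- tid                     0xff
step 13: d <- 7                       0xff

Answer: 14 steps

d: 7,7,7,7,7,7,7,7
b: 1,1,3,3,3,3,5,5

steps = 14; useful = 88; efficiency = 88/112 = 11/14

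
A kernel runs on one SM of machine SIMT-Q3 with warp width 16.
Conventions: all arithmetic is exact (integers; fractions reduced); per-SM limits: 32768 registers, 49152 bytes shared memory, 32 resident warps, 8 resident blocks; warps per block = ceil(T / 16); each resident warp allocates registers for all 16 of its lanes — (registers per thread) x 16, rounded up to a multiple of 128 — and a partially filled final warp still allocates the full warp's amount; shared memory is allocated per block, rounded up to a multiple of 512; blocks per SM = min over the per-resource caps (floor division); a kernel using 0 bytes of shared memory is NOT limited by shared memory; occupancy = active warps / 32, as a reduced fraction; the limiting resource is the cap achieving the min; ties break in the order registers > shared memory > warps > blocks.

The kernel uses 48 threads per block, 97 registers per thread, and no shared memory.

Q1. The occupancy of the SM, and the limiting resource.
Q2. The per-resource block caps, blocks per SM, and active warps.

Answer: occupancy 9/16, limited by registers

registers: 6 blocks
shared memory: no limit (kernel uses none)
warps: 10 blocks
blocks: 8 blocks

Answer: 6 blocks, 18 active warps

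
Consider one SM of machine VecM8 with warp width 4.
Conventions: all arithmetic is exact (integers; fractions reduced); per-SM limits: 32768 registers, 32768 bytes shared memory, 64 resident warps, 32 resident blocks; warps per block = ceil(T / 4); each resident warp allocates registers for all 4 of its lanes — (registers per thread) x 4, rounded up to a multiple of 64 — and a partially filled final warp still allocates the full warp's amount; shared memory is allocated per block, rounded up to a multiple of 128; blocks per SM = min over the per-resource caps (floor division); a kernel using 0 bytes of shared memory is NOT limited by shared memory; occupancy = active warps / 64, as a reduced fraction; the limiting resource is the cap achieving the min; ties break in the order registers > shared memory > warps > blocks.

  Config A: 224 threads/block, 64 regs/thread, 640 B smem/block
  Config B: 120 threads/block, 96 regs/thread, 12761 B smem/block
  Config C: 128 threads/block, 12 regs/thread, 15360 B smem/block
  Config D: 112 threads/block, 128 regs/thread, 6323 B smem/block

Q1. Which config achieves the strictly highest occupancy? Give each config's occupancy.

occupancies: A 7/8, B 15/16, C 1, D 7/8

Answer: C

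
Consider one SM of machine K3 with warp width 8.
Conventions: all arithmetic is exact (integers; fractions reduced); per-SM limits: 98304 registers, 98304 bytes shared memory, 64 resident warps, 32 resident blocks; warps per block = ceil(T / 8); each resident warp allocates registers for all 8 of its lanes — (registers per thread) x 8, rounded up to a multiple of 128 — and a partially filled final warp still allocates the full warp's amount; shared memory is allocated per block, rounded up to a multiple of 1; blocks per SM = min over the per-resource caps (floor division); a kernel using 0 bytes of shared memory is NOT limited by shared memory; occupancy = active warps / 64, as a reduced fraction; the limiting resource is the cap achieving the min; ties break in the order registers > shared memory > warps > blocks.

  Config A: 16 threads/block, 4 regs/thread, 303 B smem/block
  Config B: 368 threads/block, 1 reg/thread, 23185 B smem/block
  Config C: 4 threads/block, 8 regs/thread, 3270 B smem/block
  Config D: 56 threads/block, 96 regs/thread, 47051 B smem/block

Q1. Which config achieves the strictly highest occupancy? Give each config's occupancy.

occupancies: A 1, B 23/32, C 15/32, D 7/32

Answer: A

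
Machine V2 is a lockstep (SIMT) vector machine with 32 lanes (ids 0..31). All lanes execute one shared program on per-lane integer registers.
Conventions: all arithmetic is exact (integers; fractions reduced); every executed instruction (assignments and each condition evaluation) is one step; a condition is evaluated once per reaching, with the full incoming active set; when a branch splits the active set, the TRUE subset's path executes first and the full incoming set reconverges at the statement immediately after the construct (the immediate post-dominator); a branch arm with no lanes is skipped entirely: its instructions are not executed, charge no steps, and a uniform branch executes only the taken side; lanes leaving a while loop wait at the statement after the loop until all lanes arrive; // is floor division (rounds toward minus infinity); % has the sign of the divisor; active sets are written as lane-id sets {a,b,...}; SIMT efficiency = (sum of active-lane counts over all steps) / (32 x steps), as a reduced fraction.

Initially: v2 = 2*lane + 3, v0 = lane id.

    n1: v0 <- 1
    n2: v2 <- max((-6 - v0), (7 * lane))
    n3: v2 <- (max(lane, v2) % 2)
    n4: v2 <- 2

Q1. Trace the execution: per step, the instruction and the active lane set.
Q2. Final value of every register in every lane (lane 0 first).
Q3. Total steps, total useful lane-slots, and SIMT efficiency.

step 0: v0 <- 1                      {0,1,2,3,4,5,6,7,8,9,10,11,12,13,14,15,16,17,18,19,20,21,22,23,24,25,26,27,28,29,30,31}
step 1: v2 <- max((-6 - v0), (7 * lane)) {0,1,2,3,4,5,6,7,8,9,10,11,12,13,14,15,16,17,18,19,20,21,22,23,24,25,26,27,28,29,30,31}
step 2: v2 <- (max(lane, v2) % 2)    {0,1,2,3,4,5,6,7,8,9,10,11,12,13,14,15,16,17,18,19,20,21,22,23,24,25,26,27,28,29,30,31}
step 3: v2 <- 2                      {0,1,2,3,4,5,6,7,8,9,10,11,12,13,14,15,16,17,18,19,20,21,22,23,24,25,26,27,28,29,30,31}

Answer: 4 steps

v2: 2,2,2,2,2,2,2,2,2,2,2,2,2,2,2,2,2,2,2,2,2,2,2,2,2,2,2,2,2,2,2,2
v0: 1,1,1,1,1,1,1,1,1,1,1,1,1,1,1,1,1,1,1,1,1,1,1,1,1,1,1,1,1,1,1,1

steps = 4; useful = 128; efficiency = 128/128 = 1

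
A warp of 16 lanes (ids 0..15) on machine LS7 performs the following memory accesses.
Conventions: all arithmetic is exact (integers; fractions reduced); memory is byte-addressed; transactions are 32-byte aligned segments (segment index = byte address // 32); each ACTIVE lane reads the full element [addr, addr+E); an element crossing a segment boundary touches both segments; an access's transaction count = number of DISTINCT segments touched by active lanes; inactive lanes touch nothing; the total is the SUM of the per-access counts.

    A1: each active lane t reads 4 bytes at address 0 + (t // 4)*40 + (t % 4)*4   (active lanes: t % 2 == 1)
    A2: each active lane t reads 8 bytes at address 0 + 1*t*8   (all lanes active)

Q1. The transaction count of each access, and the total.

A1: 5 transactions
A2: 4 transactions

Answer: 5,4; total 9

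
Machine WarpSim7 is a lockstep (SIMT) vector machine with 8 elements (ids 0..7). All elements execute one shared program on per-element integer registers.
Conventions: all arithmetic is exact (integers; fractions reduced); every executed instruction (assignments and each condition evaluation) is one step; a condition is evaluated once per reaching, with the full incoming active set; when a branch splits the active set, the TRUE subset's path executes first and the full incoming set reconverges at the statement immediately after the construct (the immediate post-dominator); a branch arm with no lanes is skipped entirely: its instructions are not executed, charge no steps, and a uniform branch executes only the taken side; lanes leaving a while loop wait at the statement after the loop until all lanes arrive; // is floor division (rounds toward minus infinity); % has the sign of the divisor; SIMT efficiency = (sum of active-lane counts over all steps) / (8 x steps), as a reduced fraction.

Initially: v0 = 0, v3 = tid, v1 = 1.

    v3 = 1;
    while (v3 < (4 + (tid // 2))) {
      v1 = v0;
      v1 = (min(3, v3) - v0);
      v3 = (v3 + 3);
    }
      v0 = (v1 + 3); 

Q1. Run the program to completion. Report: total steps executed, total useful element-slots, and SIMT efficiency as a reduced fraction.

Answer: 11 steps, 80 useful, 10/11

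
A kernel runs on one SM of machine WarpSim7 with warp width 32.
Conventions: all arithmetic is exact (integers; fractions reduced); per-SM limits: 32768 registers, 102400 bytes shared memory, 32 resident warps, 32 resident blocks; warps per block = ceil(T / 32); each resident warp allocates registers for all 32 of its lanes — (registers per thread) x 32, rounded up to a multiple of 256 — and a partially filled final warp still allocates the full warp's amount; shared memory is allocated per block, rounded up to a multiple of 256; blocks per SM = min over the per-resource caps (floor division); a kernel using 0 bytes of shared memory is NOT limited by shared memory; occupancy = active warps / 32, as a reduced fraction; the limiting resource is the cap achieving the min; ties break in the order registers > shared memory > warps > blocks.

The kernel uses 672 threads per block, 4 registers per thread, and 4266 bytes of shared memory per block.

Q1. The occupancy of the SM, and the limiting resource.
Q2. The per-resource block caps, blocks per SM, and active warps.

Answer: occupancy 21/32, limited by warps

registers: 6 blocks
shared memory: 23 blocks
warps: 1 block
blocks: 32 blocks

Answer: 1 block, 21 active warps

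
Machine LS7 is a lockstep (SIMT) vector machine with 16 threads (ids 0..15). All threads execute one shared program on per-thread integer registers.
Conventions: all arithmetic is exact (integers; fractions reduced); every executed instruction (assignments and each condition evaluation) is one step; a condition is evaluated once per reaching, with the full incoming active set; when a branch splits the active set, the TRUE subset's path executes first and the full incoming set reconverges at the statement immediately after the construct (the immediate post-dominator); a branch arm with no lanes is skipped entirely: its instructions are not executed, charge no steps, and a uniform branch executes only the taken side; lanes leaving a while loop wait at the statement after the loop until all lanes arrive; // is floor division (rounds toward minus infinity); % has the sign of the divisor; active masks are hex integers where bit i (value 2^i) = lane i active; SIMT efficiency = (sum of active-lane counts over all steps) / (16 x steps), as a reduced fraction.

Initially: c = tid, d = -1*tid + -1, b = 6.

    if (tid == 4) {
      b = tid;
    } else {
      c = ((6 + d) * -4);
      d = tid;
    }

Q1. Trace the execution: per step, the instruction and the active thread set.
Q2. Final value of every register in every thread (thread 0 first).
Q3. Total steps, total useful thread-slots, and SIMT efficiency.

step 0: eval (tid == 4)              0xffff
step 1: b <- tid                     0x0010
step 2: c <- ((6 + d) * -4)          0xffef
step 3: d <- tid                     0xffef

Answer: 4 steps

c: -20,-16,-12,-8,4,0,4,8,12,16,20,24,28,32,36,40
d: 0,1,2,3,-5,5,6,7,8,9,10,11,12,13,14,15
b: 6,6,6,6,4,6,6,6,6,6,6,6,6,6,6,6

steps = 4; useful = 47; efficiency = 47/64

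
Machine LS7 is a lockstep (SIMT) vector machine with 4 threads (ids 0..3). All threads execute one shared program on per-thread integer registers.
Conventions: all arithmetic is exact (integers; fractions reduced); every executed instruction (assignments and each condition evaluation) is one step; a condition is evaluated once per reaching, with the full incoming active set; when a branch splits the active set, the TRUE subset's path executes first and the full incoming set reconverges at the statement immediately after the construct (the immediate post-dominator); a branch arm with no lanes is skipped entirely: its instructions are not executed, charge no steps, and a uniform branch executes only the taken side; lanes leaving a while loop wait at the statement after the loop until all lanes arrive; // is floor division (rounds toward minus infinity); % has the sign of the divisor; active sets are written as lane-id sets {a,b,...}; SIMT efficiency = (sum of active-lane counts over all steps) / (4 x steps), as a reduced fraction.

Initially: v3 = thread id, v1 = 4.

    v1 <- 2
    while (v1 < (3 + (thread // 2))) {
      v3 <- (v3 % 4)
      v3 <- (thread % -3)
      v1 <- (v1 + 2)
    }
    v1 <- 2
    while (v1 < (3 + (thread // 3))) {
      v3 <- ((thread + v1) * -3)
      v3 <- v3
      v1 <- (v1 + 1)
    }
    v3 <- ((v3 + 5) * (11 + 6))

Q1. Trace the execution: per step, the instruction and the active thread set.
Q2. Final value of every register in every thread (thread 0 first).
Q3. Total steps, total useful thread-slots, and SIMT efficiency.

step 0: v1 <- 2                      {0,1,2,3}
step 1: eval (v1 < (3 + (thread // 2))) {0,1,2,3}
step 2: v3 <- (v3 % 4)               {0,1,2,3}
step 3: v3 <- (thread % -3)          {0,1,2,3}
step 4: v1 <- (v1 + 2)               {0,1,2,3}
step 5: eval (v1 < (3 + (thread // 2))) {0,1,2,3}
step 6: v1 <- 2                      {0,1,2,3}
step 7: eval (v1 < (3 + (thread // 3))) {0,1,2,3}
step 8: v3 <- ((thread + v1) * -3)   {0,1,2,3}
step 9: v3 <- v3                     {0,1,2,3}
step 10: v1 <- (v1 + 1)               {0,1,2,3}
step 11: eval (v1 < (3 + (thread // 3))) {0,1,2,3}
step 12: v3 <- ((thread + v1) * -3)   {3}
step 13: v3 <- v3                     {3}
step 14: v1 <- (v1 + 1)               {3}
step 15: eval (v1 < (3 + (thread // 3))) {3}
step 16: v3 <- ((v3 + 5) * (11 + 6))  {0,1,2,3}

Answer: 17 steps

v3: -17,-68,-119,-221
v1: 3,3,3,4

steps = 17; useful = 56; efficiency = 56/68 = 14/17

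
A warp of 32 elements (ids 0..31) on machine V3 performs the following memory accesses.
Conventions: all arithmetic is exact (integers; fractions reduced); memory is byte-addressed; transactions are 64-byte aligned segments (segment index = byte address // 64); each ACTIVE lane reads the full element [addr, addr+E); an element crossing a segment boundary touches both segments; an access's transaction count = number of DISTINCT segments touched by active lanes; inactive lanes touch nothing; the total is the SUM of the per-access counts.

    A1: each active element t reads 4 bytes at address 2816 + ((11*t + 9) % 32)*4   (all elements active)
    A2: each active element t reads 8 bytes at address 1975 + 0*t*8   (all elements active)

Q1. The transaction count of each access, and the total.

A1: 2 transactions
A2: 1 transaction

Answer: 2,1; total 3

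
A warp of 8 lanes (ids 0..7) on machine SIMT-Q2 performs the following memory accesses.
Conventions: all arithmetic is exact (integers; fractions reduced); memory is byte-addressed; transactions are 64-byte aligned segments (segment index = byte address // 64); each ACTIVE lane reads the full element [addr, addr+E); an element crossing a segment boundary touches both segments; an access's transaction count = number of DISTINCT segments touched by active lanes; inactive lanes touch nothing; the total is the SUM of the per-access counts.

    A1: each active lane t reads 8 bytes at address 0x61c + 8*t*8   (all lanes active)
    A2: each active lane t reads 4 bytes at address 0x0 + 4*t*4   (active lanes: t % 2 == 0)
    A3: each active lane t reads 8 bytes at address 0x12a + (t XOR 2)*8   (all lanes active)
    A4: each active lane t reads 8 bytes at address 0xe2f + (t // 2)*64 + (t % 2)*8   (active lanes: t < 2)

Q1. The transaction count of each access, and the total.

A1: 8 transactions
A2: 2 transactions
A3: 2 transactions
A4: 1 transaction

Answer: 8,2,2,1; total 13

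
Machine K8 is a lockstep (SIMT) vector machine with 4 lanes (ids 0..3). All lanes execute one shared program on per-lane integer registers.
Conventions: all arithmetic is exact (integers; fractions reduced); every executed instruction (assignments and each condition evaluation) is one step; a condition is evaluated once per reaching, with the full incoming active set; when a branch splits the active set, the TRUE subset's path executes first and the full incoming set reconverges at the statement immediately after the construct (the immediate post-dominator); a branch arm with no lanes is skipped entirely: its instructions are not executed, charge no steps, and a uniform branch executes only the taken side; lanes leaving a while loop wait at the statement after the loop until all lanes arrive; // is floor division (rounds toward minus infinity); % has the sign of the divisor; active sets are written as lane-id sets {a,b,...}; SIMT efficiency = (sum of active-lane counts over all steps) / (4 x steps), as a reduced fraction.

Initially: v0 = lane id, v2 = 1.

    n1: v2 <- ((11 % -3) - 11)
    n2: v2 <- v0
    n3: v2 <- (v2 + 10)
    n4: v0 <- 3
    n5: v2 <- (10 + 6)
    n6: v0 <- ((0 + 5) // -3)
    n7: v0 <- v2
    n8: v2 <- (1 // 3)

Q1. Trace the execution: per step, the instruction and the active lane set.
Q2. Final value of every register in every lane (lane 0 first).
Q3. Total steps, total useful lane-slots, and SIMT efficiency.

step 0: v2 <- ((11 % -3) - 11)       {0,1,2,3}
step 1: v2 <- v0                     {0,1,2,3}
step 2: v2 <- (v2 + 10)              {0,1,2,3}
step 3: v0 <- 3                      {0,1,2,3}
step 4: v2 <- (10 + 6)               {0,1,2,3}
step 5: v0 <- ((0 + 5) // -3)        {0,1,2,3}
step 6: v0 <- v2                     {0,1,2,3}
step 7: v2 <- (1 // 3)               {0,1,2,3}

Answer: 8 steps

v0: 16,16,16,16
v2: 0,0,0,0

steps = 8; useful = 32; efficiency = 32/32 = 1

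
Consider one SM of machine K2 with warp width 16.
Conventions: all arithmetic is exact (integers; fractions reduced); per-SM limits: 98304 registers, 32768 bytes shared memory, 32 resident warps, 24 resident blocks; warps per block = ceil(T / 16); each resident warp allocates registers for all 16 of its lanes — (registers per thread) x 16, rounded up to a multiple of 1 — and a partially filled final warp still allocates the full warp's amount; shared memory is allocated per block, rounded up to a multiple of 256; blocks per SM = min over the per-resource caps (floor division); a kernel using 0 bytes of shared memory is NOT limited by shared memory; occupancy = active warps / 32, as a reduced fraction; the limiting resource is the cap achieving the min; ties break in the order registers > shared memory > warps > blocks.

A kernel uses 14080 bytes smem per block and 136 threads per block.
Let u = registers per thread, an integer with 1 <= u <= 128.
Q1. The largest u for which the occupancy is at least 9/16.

Answer: u = 128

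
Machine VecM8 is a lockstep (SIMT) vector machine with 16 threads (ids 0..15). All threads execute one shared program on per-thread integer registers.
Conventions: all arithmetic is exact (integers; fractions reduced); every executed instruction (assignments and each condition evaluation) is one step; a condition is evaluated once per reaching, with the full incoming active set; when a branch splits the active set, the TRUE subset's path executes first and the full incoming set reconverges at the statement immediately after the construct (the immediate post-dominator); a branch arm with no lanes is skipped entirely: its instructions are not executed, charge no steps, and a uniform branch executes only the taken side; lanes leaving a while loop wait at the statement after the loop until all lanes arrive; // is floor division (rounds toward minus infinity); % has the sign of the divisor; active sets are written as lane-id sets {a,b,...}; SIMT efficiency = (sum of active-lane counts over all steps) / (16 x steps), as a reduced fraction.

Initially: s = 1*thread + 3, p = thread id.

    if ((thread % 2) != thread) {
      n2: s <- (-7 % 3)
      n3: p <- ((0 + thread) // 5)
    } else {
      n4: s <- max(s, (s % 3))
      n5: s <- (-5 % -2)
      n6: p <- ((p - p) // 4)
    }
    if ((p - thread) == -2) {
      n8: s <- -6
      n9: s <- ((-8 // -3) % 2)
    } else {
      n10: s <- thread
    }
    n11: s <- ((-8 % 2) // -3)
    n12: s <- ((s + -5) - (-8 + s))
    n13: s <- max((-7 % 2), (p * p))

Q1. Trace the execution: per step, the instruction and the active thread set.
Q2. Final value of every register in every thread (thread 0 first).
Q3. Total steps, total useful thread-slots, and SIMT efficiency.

step 0: eval ((thread % 2) != thread) {0,1,2,3,4,5,6,7,8,9,10,11,12,13,14,15}
step 1: s <- (-7 % 3)                {2,3,4,5,6,7,8,9,10,11,12,13,14,15}
step 2: p <- ((0 + thread) // 5)     {2,3,4,5,6,7,8,9,10,11,12,13,14,15}
step 3: s <- max(s, (s % 3))         {0,1}
step 4: s <- (-5 % -2)               {0,1}
step 5: p <- ((p - p) // 4)          {0,1}
step 6: eval ((p - thread) == -2)    {0,1,2,3,4,5,6,7,8,9,10,11,12,13,14,15}
step 7: s <- -6                      {2}
step 8: s <- ((-8 // -3) % 2)        {2}
step 9: s <- thread                  {0,1,3,4,5,6,7,8,9,10,11,12,13,14,15}
step 10: s <- ((-8 % 2) // -3)        {0,1,2,3,4,5,6,7,8,9,10,11,12,13,14,15}
step 11: s <- ((s + -5) - (-8 + s))   {0,1,2,3,4,5,6,7,8,9,10,11,12,13,14,15}
step 12: s <- max((-7 % 2), (p * p))  {0,1,2,3,4,5,6,7,8,9,10,11,12,13,14,15}

Answer: 13 steps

s: 1,1,1,1,1,1,1,1,1,1,4,4,4,4,4,9
p: 0,0,0,0,0,1,1,1,1,1,2,2,2,2,2,3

steps = 13; useful = 131; efficiency = 131/208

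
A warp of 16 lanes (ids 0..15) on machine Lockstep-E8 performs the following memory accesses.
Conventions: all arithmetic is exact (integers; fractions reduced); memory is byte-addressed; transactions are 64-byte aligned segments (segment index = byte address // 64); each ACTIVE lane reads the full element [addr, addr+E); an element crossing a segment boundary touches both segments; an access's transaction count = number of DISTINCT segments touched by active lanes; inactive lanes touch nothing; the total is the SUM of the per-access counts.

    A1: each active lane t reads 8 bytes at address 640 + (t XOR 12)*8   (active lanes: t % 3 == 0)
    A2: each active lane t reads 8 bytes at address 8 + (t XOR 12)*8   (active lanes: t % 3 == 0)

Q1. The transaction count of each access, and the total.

A1: 2 transactions
A2: 3 transactions

Answer: 2,3; total 5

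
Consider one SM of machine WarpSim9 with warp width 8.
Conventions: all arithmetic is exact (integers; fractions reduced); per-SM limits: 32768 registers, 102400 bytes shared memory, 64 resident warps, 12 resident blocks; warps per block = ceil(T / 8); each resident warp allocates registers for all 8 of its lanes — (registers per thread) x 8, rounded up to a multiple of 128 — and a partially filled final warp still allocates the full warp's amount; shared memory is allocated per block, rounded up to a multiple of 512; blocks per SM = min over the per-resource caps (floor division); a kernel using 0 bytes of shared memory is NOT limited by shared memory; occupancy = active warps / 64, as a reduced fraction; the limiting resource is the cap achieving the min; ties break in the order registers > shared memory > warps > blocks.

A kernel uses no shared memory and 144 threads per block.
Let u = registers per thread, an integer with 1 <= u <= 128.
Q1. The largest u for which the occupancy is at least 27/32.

Answer: u = 64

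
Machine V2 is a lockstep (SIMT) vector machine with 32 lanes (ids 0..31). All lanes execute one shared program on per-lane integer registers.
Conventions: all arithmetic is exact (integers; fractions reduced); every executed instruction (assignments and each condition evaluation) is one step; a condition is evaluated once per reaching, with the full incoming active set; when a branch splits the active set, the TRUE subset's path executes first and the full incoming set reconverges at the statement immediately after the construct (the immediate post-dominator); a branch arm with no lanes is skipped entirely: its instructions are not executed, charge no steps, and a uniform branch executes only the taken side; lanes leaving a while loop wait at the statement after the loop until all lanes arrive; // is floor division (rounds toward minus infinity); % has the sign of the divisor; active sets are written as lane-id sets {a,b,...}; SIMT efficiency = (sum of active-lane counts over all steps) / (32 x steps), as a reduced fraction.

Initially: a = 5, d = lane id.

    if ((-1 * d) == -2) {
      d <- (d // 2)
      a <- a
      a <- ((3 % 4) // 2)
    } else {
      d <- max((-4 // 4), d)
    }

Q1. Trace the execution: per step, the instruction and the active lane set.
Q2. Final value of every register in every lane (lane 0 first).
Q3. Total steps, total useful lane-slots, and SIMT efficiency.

step 0: eval ((-1 * d) == -2)        {0,1,2,3,4,5,6,7,8,9,10,11,12,13,14,15,16,17,18,19,20,21,22,23,24,25,26,27,28,29,30,31}
step 1: d <- (d // 2)                {2}
step 2: a <- a                       {2}
step 3: a <- ((3 % 4) // 2)          {2}
step 4: d <- max((-4 // 4), d)       {0,1,3,4,5,6,7,8,9,10,11,12,13,14,15,16,17,18,19,20,21,22,23,24,25,26,27,28,29,30,31}

Answer: 5 steps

a: 5,5,1,5,5,5,5,5,5,5,5,5,5,5,5,5,5,5,5,5,5,5,5,5,5,5,5,5,5,5,5,5
d: 0,1,1,3,4,5,6,7,8,9,10,11,12,13,14,15,16,17,18,19,20,21,22,23,24,25,26,27,28,29,30,31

steps = 5; useful = 66; efficiency = 66/160 = 33/80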